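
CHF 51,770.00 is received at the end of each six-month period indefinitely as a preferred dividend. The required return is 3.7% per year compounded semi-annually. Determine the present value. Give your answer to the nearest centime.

CHF 2,798,378.38

Periodic rate r = 0.037/2 per half-year.
Level perpetuity: PV = PMT / r = 51,770 / (0.037/2) = CHF 2,798,378.38.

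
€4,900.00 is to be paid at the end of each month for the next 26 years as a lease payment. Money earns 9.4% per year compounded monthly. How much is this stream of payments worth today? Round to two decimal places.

€570,708.08

This is an ordinary annuity: 312 payments of €4,900.00 at the end of each month.
Periodic rate r = 0.094/12 per month; n is counted in months.
PV = PMT × [(1 − (1+r)^−n)/r] = 4,900 × [1 − (1+r)^−312] / r = €570,708.08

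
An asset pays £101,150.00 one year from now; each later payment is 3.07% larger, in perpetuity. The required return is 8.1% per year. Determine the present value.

£2,010,934.39

Periodic rate r = 0.081 per year.
Growing perpetuity (Gordon): PV = PMT₁ / (r − g) = 101,150 / (r − 0.0307) = £2,010,934.39.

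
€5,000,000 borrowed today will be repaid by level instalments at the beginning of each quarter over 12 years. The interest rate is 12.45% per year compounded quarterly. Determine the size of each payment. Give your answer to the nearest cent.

Level annuity due; solve PV = PMT × [(1 − (1+r)^−n)/r] × (1+r) for PMT.
Periodic rate r = 0.1245/4 per quarter; n is counted in quarters.
With n = 48: PMT = 5,000,000 / ([(1 − (1+r)^−n)/r] × (1+r)) = €195,919.24

€195,919.24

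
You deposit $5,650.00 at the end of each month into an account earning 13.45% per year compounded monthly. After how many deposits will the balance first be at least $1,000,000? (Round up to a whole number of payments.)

99 payments

Periodic rate r = 0.1345/12 per month; n is counted in months.
Ordinary annuity FV: 1,000,000 = 5,650 × [((1+r)^n − 1)/r].
(1+r)^n = 1 + 1,000,000 × r / 5,650, so n = ln(1 + 1,000,000·r/5,650) / ln(1+r) = 98.08.
Round up to a whole number of payments: n = 99.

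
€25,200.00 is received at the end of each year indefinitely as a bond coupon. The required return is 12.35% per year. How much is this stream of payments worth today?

Periodic rate r = 0.1235 per year.
Level perpetuity: PV = PMT / r = 25,200 / (0.1235) = €204,048.58.

€204,048.58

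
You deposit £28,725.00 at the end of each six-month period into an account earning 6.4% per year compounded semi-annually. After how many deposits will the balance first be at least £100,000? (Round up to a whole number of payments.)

Periodic rate r = 0.064/2 per half-year; n is counted in half-years.
Ordinary annuity FV: 100,000 = 28,725 × [((1+r)^n − 1)/r].
(1+r)^n = 1 + 100,000 × r / 28,725, so n = ln(1 + 100,000·r/28,725) / ln(1+r) = 3.35.
Round up to a whole number of payments: n = 4.

4 payments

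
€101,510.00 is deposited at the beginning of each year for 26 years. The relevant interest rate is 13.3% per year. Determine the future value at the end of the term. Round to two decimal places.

This is an annuity due: 26 deposits of €101,510.00 at the beginning of each year.
Periodic rate r = 0.133 per year.
FV = PMT × [((1+r)^n − 1)/r] × (1+r) = 101,510 × [(1+r)^26 − 1] / r × (1+r) = €21,361,433.13

€21,361,433.13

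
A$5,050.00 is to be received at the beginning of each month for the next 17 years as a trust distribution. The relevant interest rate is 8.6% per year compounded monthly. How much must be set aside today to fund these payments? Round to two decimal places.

This is an annuity due: 204 payments of A$5,050.00 at the beginning of each month.
Periodic rate r = 0.086/12 per month; n is counted in months.
PV = PMT × [(1 − (1+r)^−n)/r] × (1+r) = 5,050 × [1 − (1+r)^−204] / r × (1+r) = A$544,352.24

A$544,352.24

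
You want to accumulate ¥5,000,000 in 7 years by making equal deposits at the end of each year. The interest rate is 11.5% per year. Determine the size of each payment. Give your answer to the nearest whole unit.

¥503,275

Level ordinary annuity; solve FV = PMT × [((1+r)^n − 1)/r] for PMT.
Periodic rate r = 0.115 per year.
With n = 7: PMT = 5,000,000 / ([((1+r)^n − 1)/r]) = ¥503,275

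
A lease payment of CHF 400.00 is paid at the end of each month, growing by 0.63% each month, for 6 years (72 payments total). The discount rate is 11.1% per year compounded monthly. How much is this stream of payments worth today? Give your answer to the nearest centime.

Periodic rate r = 0.111/12 per month; n is counted in months.
Growing ordinary annuity: PV = PMT₁ × [1 − ((1+g)/(1+r))^n] / (r − g) = 400 × [1 − ((1+0.0063)/(1+r))^72] / (r − 0.0063) = CHF 25,767.15.

CHF 25,767.15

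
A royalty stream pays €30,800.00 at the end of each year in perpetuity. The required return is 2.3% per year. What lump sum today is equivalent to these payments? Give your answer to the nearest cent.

Periodic rate r = 0.023 per year.
Level perpetuity: PV = PMT / r = 30,800 / (0.023) = €1,339,130.43.

€1,339,130.43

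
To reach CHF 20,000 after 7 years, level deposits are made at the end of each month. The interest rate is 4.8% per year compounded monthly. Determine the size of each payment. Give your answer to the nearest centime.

Level ordinary annuity; solve FV = PMT × [((1+r)^n − 1)/r] for PMT.
Periodic rate r = 0.048/12 per month; n is counted in months.
With n = 84: PMT = 20,000 / ([((1+r)^n − 1)/r]) = CHF 200.80

CHF 200.80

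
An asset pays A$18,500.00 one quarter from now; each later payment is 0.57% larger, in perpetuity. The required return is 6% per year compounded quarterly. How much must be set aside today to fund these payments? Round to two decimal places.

A$1,989,247.31

Periodic rate r = 0.06/4 per quarter.
Growing perpetuity (Gordon): PV = PMT₁ / (r − g) = 18,500 / (r − 0.0057) = A$1,989,247.31.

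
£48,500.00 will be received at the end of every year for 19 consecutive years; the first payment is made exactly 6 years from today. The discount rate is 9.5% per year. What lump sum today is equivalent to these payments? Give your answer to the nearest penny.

Ordinary annuity of 19 payments, first payment at period 6.
Periodic rate r = 0.095 per year.
The ordinary-annuity PV formula values the stream one period before the first payment (period 5); discount that back 5 periods:
PV₀ = 48,500 × [1 − (1+r)^−19] / r × (1+r)^−5 = £266,480.28

£266,480.28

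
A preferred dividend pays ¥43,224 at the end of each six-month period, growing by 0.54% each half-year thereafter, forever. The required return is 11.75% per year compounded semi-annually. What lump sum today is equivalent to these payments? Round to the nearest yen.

¥810,197

Periodic rate r = 0.1175/2 per half-year.
Growing perpetuity (Gordon): PV = PMT₁ / (r − g) = 43,224 / (r − 0.0054) = ¥810,197.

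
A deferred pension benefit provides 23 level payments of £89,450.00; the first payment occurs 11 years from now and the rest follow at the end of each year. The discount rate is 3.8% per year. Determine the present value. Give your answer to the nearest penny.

£933,632.03

Ordinary annuity of 23 payments, first payment at period 11.
Periodic rate r = 0.038 per year.
The ordinary-annuity PV formula values the stream one period before the first payment (period 10); discount that back 10 periods:
PV₀ = 89,450 × [1 − (1+r)^−23] / r × (1+r)^−10 = £933,632.03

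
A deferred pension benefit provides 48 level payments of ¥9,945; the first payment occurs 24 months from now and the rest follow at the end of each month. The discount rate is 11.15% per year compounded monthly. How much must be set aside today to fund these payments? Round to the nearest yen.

¥310,179

Ordinary annuity of 48 payments, first payment at period 24.
Periodic rate r = 0.1115/12 per month; n is counted in months.
The ordinary-annuity PV formula values the stream one period before the first payment (period 23); discount that back 23 periods:
PV₀ = 9,945 × [1 − (1+r)^−48] / r × (1+r)^−23 = ¥310,179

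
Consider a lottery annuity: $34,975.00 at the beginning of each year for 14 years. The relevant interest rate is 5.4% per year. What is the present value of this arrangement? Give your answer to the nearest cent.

This is an annuity due: 14 payments of $34,975.00 at the beginning of each year.
Periodic rate r = 0.054 per year.
PV = PMT × [(1 − (1+r)^−n)/r] × (1+r) = 34,975 × [1 − (1+r)^−14] / r × (1+r) = $355,744.30

$355,744.30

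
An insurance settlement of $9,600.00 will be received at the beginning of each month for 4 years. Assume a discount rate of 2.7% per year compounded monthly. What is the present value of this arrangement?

$437,305.99

This is an annuity due: 48 payments of $9,600.00 at the beginning of each month.
Periodic rate r = 0.027/12 per month; n is counted in months.
PV = PMT × [(1 − (1+r)^−n)/r] × (1+r) = 9,600 × [1 − (1+r)^−48] / r × (1+r) = $437,305.99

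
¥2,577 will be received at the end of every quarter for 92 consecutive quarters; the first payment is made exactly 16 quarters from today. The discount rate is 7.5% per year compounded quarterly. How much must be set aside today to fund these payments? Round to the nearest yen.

Ordinary annuity of 92 payments, first payment at period 16.
Periodic rate r = 0.075/4 per quarter; n is counted in quarters.
The ordinary-annuity PV formula values the stream one period before the first payment (period 15); discount that back 15 periods:
PV₀ = 2,577 × [1 − (1+r)^−92] / r × (1+r)^−15 = ¥85,184

¥85,184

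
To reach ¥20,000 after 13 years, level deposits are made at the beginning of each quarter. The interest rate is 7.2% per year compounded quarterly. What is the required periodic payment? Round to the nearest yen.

¥231

Level annuity due; solve FV = PMT × [((1+r)^n − 1)/r] × (1+r) for PMT.
Periodic rate r = 0.072/4 per quarter; n is counted in quarters.
With n = 52: PMT = 20,000 / ([((1+r)^n − 1)/r] × (1+r)) = ¥231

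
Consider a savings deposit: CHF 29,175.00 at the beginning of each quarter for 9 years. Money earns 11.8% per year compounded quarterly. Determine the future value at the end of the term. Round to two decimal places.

This is an annuity due: 36 deposits of CHF 29,175.00 at the beginning of each quarter.
Periodic rate r = 0.118/4 per quarter; n is counted in quarters.
FV = PMT × [((1+r)^n − 1)/r] × (1+r) = 29,175 × [(1+r)^36 − 1] / r × (1+r) = CHF 1,881,613.83

CHF 1,881,613.83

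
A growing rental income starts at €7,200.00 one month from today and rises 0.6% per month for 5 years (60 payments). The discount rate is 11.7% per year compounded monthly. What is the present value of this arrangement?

Periodic rate r = 0.117/12 per month; n is counted in months.
Growing ordinary annuity: PV = PMT₁ × [1 − ((1+g)/(1+r))^n] / (r − g) = 7,200 × [1 − ((1+0.006)/(1+r))^60] / (r − 0.006) = €384,151.56.

€384,151.56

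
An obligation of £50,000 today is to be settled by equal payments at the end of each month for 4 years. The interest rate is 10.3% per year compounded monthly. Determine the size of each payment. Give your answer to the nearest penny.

Level ordinary annuity; solve PV = PMT × [(1 − (1+r)^−n)/r] for PMT.
Periodic rate r = 0.103/12 per month; n is counted in months.
With n = 48: PMT = 50,000 / ([(1 − (1+r)^−n)/r]) = £1,275.34

£1,275.34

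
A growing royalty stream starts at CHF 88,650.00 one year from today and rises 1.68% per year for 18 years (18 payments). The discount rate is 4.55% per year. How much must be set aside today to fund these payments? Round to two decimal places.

Periodic rate r = 0.0455 per year.
Growing ordinary annuity: PV = PMT₁ × [1 − ((1+g)/(1+r))^n] / (r − g) = 88,650 × [1 − ((1+0.0168)/(1+r))^18] / (r − 0.0168) = CHF 1,217,289.76.

CHF 1,217,289.76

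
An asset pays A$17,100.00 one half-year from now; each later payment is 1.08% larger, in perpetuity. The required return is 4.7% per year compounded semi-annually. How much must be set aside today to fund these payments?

A$1,346,456.69

Periodic rate r = 0.047/2 per half-year.
Growing perpetuity (Gordon): PV = PMT₁ / (r − g) = 17,100 / (r − 0.0108) = A$1,346,456.69.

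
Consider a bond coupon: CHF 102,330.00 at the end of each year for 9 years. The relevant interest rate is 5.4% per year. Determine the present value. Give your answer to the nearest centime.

This is an ordinary annuity: 9 payments of CHF 102,330.00 at the end of each year.
Periodic rate r = 0.054 per year.
PV = PMT × [(1 − (1+r)^−n)/r] = 102,330 × [1 − (1+r)^−9] / r = CHF 714,560.55

CHF 714,560.55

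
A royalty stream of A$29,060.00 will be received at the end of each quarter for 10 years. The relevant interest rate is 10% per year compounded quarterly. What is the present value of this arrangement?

This is an ordinary annuity: 40 payments of A$29,060.00 at the end of each quarter.
Periodic rate r = 0.1/4 per quarter; n is counted in quarters.
PV = PMT × [(1 − (1+r)^−n)/r] = 29,060 × [1 − (1+r)^−40] / r = A$729,486.64

A$729,486.64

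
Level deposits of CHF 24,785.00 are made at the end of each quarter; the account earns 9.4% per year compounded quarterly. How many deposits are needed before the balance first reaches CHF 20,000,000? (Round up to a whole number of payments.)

129 payments

Periodic rate r = 0.094/4 per quarter; n is counted in quarters.
Ordinary annuity FV: 20,000,000 = 24,785 × [((1+r)^n − 1)/r].
(1+r)^n = 1 + 20,000,000 × r / 24,785, so n = ln(1 + 20,000,000·r/24,785) / ln(1+r) = 128.89.
Round up to a whole number of payments: n = 129.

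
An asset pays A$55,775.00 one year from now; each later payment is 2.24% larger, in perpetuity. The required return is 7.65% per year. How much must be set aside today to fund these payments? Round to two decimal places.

A$1,030,961.18

Periodic rate r = 0.0765 per year.
Growing perpetuity (Gordon): PV = PMT₁ / (r − g) = 55,775 / (r − 0.0224) = A$1,030,961.18.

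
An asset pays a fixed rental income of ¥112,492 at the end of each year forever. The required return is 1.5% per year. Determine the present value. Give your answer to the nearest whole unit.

Periodic rate r = 0.015 per year.
Level perpetuity: PV = PMT / r = 112,492 / (0.015) = ¥7,499,467.

¥7,499,467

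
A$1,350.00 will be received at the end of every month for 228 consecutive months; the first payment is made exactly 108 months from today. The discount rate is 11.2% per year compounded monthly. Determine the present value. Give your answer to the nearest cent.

A$47,092.23

Ordinary annuity of 228 payments, first payment at period 108.
Periodic rate r = 0.112/12 per month; n is counted in months.
The ordinary-annuity PV formula values the stream one period before the first payment (period 107); discount that back 107 periods:
PV₀ = 1,350 × [1 − (1+r)^−228] / r × (1+r)^−107 = A$47,092.23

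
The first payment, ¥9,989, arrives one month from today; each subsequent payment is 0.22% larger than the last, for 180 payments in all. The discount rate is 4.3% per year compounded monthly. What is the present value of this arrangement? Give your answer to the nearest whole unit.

¥1,587,602

Periodic rate r = 0.043/12 per month; n is counted in months.
Growing ordinary annuity: PV = PMT₁ × [1 − ((1+g)/(1+r))^n] / (r − g) = 9,989 × [1 − ((1+0.0022)/(1+r))^180] / (r − 0.0022) = ¥1,587,602.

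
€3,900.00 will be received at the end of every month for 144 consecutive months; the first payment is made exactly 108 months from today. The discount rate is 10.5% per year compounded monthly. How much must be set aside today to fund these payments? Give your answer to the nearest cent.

Ordinary annuity of 144 payments, first payment at period 108.
Periodic rate r = 0.105/12 per month; n is counted in months.
The ordinary-annuity PV formula values the stream one period before the first payment (period 107); discount that back 107 periods:
PV₀ = 3,900 × [1 − (1+r)^−144] / r × (1+r)^−107 = €125,427.76

€125,427.76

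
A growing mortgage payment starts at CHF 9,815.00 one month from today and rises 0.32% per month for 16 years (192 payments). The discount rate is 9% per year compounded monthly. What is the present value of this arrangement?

Periodic rate r = 0.09/12 per month; n is counted in months.
Growing ordinary annuity: PV = PMT₁ × [1 − ((1+g)/(1+r))^n] / (r − g) = 9,815 × [1 − ((1+0.0032)/(1+r))^192] / (r − 0.0032) = CHF 1,278,460.76.

CHF 1,278,460.76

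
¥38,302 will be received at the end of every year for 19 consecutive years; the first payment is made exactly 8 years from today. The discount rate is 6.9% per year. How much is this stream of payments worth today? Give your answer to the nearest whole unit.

¥250,021

Ordinary annuity of 19 payments, first payment at period 8.
Periodic rate r = 0.069 per year.
The ordinary-annuity PV formula values the stream one period before the first payment (period 7); discount that back 7 periods:
PV₀ = 38,302 × [1 − (1+r)^−19] / r × (1+r)^−7 = ¥250,021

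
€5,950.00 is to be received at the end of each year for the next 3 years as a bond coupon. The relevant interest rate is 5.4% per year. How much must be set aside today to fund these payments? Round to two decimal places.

This is an ordinary annuity: 3 payments of €5,950.00 at the end of each year.
Periodic rate r = 0.054 per year.
PV = PMT × [(1 − (1+r)^−n)/r] = 5,950 × [1 − (1+r)^−3] / r = €16,082.64

€16,082.64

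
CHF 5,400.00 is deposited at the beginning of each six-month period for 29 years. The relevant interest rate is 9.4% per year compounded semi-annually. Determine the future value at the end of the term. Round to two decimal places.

This is an annuity due: 58 deposits of CHF 5,400.00 at the beginning of each six-month period.
Periodic rate r = 0.094/2 per half-year; n is counted in half-years.
FV = PMT × [((1+r)^n − 1)/r] × (1+r) = 5,400 × [(1+r)^58 − 1] / r × (1+r) = CHF 1,606,140.94

CHF 1,606,140.94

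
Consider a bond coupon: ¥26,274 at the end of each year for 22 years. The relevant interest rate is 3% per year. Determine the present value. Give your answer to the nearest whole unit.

This is an ordinary annuity: 22 payments of ¥26,274 at the end of each year.
Periodic rate r = 0.03 per year.
PV = PMT × [(1 − (1+r)^−n)/r] = 26,274 × [1 − (1+r)^−22] / r = ¥418,727

¥418,727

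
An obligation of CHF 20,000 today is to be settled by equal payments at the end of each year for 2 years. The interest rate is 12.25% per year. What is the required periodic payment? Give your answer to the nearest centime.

Level ordinary annuity; solve PV = PMT × [(1 − (1+r)^−n)/r] for PMT.
Periodic rate r = 0.1225 per year.
With n = 2: PMT = 20,000 / ([(1 − (1+r)^−n)/r]) = CHF 11,872.85

CHF 11,872.85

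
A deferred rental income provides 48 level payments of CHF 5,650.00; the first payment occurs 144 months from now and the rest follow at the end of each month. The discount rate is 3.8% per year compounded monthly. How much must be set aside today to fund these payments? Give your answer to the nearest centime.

Ordinary annuity of 48 payments, first payment at period 144.
Periodic rate r = 0.038/12 per month; n is counted in months.
The ordinary-annuity PV formula values the stream one period before the first payment (period 143); discount that back 143 periods:
PV₀ = 5,650 × [1 − (1+r)^−48] / r × (1+r)^−143 = CHF 159,850.18

CHF 159,850.18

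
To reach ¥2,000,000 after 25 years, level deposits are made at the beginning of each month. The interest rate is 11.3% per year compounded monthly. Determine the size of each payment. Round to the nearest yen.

¥1,193

Level annuity due; solve FV = PMT × [((1+r)^n − 1)/r] × (1+r) for PMT.
Periodic rate r = 0.113/12 per month; n is counted in months.
With n = 300: PMT = 2,000,000 / ([((1+r)^n − 1)/r] × (1+r)) = ¥1,193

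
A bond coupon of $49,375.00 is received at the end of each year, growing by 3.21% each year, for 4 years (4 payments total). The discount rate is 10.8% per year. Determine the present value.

$160,755.63

Periodic rate r = 0.108 per year.
Growing ordinary annuity: PV = PMT₁ × [1 − ((1+g)/(1+r))^n] / (r − g) = 49,375 × [1 − ((1+0.0321)/(1+r))^4] / (r − 0.0321) = $160,755.63.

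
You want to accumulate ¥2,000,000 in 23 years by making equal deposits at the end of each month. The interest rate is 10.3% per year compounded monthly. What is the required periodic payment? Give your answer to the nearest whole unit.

¥1,792

Level ordinary annuity; solve FV = PMT × [((1+r)^n − 1)/r] for PMT.
Periodic rate r = 0.103/12 per month; n is counted in months.
With n = 276: PMT = 2,000,000 / ([((1+r)^n − 1)/r]) = ¥1,792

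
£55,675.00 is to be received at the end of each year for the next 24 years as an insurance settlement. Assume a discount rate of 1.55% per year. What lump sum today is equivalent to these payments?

£1,108,743.71

This is an ordinary annuity: 24 payments of £55,675.00 at the end of each year.
Periodic rate r = 0.0155 per year.
PV = PMT × [(1 − (1+r)^−n)/r] = 55,675 × [1 − (1+r)^−24] / r = £1,108,743.71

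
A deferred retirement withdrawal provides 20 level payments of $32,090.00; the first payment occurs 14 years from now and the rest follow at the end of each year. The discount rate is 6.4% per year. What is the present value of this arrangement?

Ordinary annuity of 20 payments, first payment at period 14.
Periodic rate r = 0.064 per year.
The ordinary-annuity PV formula values the stream one period before the first payment (period 13); discount that back 13 periods:
PV₀ = 32,090 × [1 − (1+r)^−20] / r × (1+r)^−13 = $159,114.06

$159,114.06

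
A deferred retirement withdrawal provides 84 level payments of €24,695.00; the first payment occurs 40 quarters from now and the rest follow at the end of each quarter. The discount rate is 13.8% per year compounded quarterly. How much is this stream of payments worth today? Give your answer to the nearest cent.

Ordinary annuity of 84 payments, first payment at period 40.
Periodic rate r = 0.138/4 per quarter; n is counted in quarters.
The ordinary-annuity PV formula values the stream one period before the first payment (period 39); discount that back 39 periods:
PV₀ = 24,695 × [1 − (1+r)^−84] / r × (1+r)^−39 = €179,638.78

€179,638.78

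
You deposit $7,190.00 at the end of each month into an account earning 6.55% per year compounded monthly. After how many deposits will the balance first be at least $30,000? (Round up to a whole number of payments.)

5 payments

Periodic rate r = 0.0655/12 per month; n is counted in months.
Ordinary annuity FV: 30,000 = 7,190 × [((1+r)^n − 1)/r].
(1+r)^n = 1 + 30,000 × r / 7,190, so n = ln(1 + 30,000·r/7,190) / ln(1+r) = 4.14.
Round up to a whole number of payments: n = 5.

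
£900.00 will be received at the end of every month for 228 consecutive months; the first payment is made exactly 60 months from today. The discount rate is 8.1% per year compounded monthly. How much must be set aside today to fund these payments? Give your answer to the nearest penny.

Ordinary annuity of 228 payments, first payment at period 60.
Periodic rate r = 0.081/12 per month; n is counted in months.
The ordinary-annuity PV formula values the stream one period before the first payment (period 59); discount that back 59 periods:
PV₀ = 900 × [1 − (1+r)^−228] / r × (1+r)^−59 = £70,313.68

£70,313.68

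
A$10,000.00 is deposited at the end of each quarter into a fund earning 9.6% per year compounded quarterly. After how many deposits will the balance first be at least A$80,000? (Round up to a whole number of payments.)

Periodic rate r = 0.096/4 per quarter; n is counted in quarters.
Ordinary annuity FV: 80,000 = 10,000 × [((1+r)^n − 1)/r].
(1+r)^n = 1 + 80,000 × r / 10,000, so n = ln(1 + 80,000·r/10,000) / ln(1+r) = 7.41.
Round up to a whole number of payments: n = 8.

8 payments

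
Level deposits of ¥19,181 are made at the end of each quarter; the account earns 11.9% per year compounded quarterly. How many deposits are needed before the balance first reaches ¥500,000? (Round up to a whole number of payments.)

20 payments

Periodic rate r = 0.119/4 per quarter; n is counted in quarters.
Ordinary annuity FV: 500,000 = 19,181 × [((1+r)^n − 1)/r].
(1+r)^n = 1 + 500,000 × r / 19,181, so n = ln(1 + 500,000·r/19,181) / ln(1+r) = 19.58.
Round up to a whole number of payments: n = 20.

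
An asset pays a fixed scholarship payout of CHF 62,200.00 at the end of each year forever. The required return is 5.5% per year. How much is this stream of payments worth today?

Periodic rate r = 0.055 per year.
Level perpetuity: PV = PMT / r = 62,200 / (0.055) = CHF 1,130,909.09.

CHF 1,130,909.09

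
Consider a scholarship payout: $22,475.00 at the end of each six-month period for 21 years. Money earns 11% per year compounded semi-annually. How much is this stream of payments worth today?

This is an ordinary annuity: 42 payments of $22,475.00 at the end of each six-month period.
Periodic rate r = 0.11/2 per half-year; n is counted in half-years.
PV = PMT × [(1 − (1+r)^−n)/r] = 22,475 × [1 − (1+r)^−42] / r = $365,510.91

$365,510.91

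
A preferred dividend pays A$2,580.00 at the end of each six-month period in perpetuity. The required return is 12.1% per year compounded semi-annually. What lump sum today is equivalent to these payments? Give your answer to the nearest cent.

Periodic rate r = 0.121/2 per half-year.
Level perpetuity: PV = PMT / r = 2,580 / (0.121/2) = A$42,644.63.

A$42,644.63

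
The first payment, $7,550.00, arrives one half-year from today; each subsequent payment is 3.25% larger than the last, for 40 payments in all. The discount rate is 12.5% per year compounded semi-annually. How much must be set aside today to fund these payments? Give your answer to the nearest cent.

Periodic rate r = 0.125/2 per half-year; n is counted in half-years.
Growing ordinary annuity: PV = PMT₁ × [1 − ((1+g)/(1+r))^n] / (r − g) = 7,550 × [1 − ((1+0.0325)/(1+r))^40] / (r − 0.0325) = $171,633.40.

$171,633.40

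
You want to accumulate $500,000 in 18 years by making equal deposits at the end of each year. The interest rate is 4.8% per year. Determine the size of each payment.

Level ordinary annuity; solve FV = PMT × [((1+r)^n − 1)/r] for PMT.
Periodic rate r = 0.048 per year.
With n = 18: PMT = 500,000 / ([((1+r)^n − 1)/r]) = $18,107.34

$18,107.34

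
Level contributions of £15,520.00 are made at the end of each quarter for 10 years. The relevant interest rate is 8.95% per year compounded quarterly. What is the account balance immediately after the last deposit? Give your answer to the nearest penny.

This is an ordinary annuity: 40 deposits of £15,520.00 at the end of each quarter.
Periodic rate r = 0.0895/4 per quarter; n is counted in quarters.
FV = PMT × [((1+r)^n − 1)/r] = 15,520 × [(1+r)^40 − 1] / r = £987,251.85

£987,251.85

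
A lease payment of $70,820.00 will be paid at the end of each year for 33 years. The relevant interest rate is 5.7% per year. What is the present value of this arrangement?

$1,043,018.79

This is an ordinary annuity: 33 payments of $70,820.00 at the end of each year.
Periodic rate r = 0.057 per year.
PV = PMT × [(1 − (1+r)^−n)/r] = 70,820 × [1 − (1+r)^−33] / r = $1,043,018.79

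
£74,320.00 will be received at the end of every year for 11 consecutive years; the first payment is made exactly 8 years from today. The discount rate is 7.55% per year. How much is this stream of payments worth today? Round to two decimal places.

Ordinary annuity of 11 payments, first payment at period 8.
Periodic rate r = 0.0755 per year.
The ordinary-annuity PV formula values the stream one period before the first payment (period 7); discount that back 7 periods:
PV₀ = 74,320 × [1 − (1+r)^−11] / r × (1+r)^−7 = £325,840.89

£325,840.89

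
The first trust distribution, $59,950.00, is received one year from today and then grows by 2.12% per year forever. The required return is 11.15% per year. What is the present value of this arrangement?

$663,898.12

Periodic rate r = 0.1115 per year.
Growing perpetuity (Gordon): PV = PMT₁ / (r − g) = 59,950 / (r − 0.0212) = $663,898.12.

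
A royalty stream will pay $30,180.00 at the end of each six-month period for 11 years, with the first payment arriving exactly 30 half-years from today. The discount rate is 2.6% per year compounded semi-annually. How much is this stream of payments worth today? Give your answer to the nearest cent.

Ordinary annuity of 22 payments, first payment at period 30.
Periodic rate r = 0.026/2 per half-year; n is counted in half-years.
The ordinary-annuity PV formula values the stream one period before the first payment (period 29); discount that back 29 periods:
PV₀ = 30,180 × [1 − (1+r)^−22] / r × (1+r)^−29 = $394,835.79

$394,835.79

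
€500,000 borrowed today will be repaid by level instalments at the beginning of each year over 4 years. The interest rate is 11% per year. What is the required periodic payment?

€145,192.05

Level annuity due; solve PV = PMT × [(1 − (1+r)^−n)/r] × (1+r) for PMT.
Periodic rate r = 0.11 per year.
With n = 4: PMT = 500,000 / ([(1 − (1+r)^−n)/r] × (1+r)) = €145,192.05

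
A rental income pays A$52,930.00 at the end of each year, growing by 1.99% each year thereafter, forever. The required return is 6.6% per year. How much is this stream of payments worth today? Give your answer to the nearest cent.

Periodic rate r = 0.066 per year.
Growing perpetuity (Gordon): PV = PMT₁ / (r − g) = 52,930 / (r − 0.0199) = A$1,148,156.18.

A$1,148,156.18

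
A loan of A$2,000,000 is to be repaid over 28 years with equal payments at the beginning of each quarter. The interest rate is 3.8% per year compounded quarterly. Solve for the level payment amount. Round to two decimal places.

A$28,814.28

Level annuity due; solve PV = PMT × [(1 − (1+r)^−n)/r] × (1+r) for PMT.
Periodic rate r = 0.038/4 per quarter; n is counted in quarters.
With n = 112: PMT = 2,000,000 / ([(1 − (1+r)^−n)/r] × (1+r)) = A$28,814.28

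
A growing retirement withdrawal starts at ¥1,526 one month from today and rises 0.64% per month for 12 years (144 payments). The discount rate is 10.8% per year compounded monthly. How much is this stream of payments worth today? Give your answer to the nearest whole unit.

¥182,139

Periodic rate r = 0.108/12 per month; n is counted in months.
Growing ordinary annuity: PV = PMT₁ × [1 − ((1+g)/(1+r))^n] / (r − g) = 1,526 × [1 − ((1+0.0064)/(1+r))^144] / (r − 0.0064) = ¥182,139.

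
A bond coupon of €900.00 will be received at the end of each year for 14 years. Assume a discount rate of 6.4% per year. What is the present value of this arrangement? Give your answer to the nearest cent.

€8,162.12

This is an ordinary annuity: 14 payments of €900.00 at the end of each year.
Periodic rate r = 0.064 per year.
PV = PMT × [(1 − (1+r)^−n)/r] = 900 × [1 − (1+r)^−14] / r = €8,162.12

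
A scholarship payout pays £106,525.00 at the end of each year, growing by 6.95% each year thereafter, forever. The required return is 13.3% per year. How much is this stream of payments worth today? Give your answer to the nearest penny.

Periodic rate r = 0.133 per year.
Growing perpetuity (Gordon): PV = PMT₁ / (r − g) = 106,525 / (r − 0.0695) = £1,677,559.06.

£1,677,559.06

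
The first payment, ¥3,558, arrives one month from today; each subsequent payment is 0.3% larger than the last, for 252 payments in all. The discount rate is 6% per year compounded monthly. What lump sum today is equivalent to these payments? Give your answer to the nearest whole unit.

Periodic rate r = 0.06/12 per month; n is counted in months.
Growing ordinary annuity: PV = PMT₁ × [1 − ((1+g)/(1+r))^n] / (r − g) = 3,558 × [1 − ((1+0.003)/(1+r))^252] / (r − 0.003) = ¥702,129.

¥702,129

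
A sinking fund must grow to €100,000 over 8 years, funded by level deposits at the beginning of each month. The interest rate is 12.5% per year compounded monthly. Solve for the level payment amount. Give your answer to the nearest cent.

Level annuity due; solve FV = PMT × [((1+r)^n − 1)/r] × (1+r) for PMT.
Periodic rate r = 0.125/12 per month; n is counted in months.
With n = 96: PMT = 100,000 / ([((1+r)^n − 1)/r] × (1+r)) = €604.91

€604.91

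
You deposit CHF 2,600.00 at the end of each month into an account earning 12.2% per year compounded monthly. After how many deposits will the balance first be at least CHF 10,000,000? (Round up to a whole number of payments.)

Periodic rate r = 0.122/12 per month; n is counted in months.
Ordinary annuity FV: 10,000,000 = 2,600 × [((1+r)^n − 1)/r].
(1+r)^n = 1 + 10,000,000 × r / 2,600, so n = ln(1 + 10,000,000·r/2,600) / ln(1+r) = 364.94.
Round up to a whole number of payments: n = 365.

365 payments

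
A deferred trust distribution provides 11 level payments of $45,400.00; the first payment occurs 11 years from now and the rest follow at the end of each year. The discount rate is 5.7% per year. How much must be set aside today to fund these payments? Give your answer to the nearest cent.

$208,881.97

Ordinary annuity of 11 payments, first payment at period 11.
Periodic rate r = 0.057 per year.
The ordinary-annuity PV formula values the stream one period before the first payment (period 10); discount that back 10 periods:
PV₀ = 45,400 × [1 − (1+r)^−11] / r × (1+r)^−10 = $208,881.97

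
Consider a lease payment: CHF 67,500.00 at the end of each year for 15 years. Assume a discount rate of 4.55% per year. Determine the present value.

CHF 722,433.84

This is an ordinary annuity: 15 payments of CHF 67,500.00 at the end of each year.
Periodic rate r = 0.0455 per year.
PV = PMT × [(1 − (1+r)^−n)/r] = 67,500 × [1 − (1+r)^−15] / r = CHF 722,433.84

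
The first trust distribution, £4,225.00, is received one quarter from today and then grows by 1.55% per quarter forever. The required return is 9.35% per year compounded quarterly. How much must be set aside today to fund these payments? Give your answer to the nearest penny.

£536,507.94

Periodic rate r = 0.0935/4 per quarter.
Growing perpetuity (Gordon): PV = PMT₁ / (r − g) = 4,225 / (r − 0.0155) = £536,507.94.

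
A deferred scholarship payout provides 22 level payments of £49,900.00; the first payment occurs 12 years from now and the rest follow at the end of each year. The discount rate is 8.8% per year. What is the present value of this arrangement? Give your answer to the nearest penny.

Ordinary annuity of 22 payments, first payment at period 12.
Periodic rate r = 0.088 per year.
The ordinary-annuity PV formula values the stream one period before the first payment (period 11); discount that back 11 periods:
PV₀ = 49,900 × [1 − (1+r)^−22] / r × (1+r)^−11 = £189,169.03

£189,169.03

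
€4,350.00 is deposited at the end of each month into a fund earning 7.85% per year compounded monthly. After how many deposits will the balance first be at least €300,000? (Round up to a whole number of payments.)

Periodic rate r = 0.0785/12 per month; n is counted in months.
Ordinary annuity FV: 300,000 = 4,350 × [((1+r)^n − 1)/r].
(1+r)^n = 1 + 300,000 × r / 4,350, so n = ln(1 + 300,000·r/4,350) / ln(1+r) = 57.11.
Round up to a whole number of payments: n = 58.

58 payments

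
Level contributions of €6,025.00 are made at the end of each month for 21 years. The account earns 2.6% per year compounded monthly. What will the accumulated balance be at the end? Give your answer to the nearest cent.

€2,016,932.25

This is an ordinary annuity: 252 deposits of €6,025.00 at the end of each month.
Periodic rate r = 0.026/12 per month; n is counted in months.
FV = PMT × [((1+r)^n − 1)/r] = 6,025 × [(1+r)^252 − 1] / r = €2,016,932.25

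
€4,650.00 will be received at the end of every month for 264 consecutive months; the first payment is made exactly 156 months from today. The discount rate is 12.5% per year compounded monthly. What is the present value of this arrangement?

€83,758.85

Ordinary annuity of 264 payments, first payment at period 156.
Periodic rate r = 0.125/12 per month; n is counted in months.
The ordinary-annuity PV formula values the stream one period before the first payment (period 155); discount that back 155 periods:
PV₀ = 4,650 × [1 − (1+r)^−264] / r × (1+r)^−155 = €83,758.85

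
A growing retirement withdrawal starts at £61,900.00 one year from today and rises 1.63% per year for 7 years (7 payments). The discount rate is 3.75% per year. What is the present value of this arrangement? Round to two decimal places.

Periodic rate r = 0.0375 per year.
Growing ordinary annuity: PV = PMT₁ × [1 − ((1+g)/(1+r))^n] / (r − g) = 61,900 × [1 − ((1+0.0163)/(1+r))^7] / (r − 0.0163) = £392,891.11.

£392,891.11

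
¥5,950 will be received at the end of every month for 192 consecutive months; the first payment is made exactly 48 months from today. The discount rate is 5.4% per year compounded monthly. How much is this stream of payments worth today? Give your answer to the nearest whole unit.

Ordinary annuity of 192 payments, first payment at period 48.
Periodic rate r = 0.054/12 per month; n is counted in months.
The ordinary-annuity PV formula values the stream one period before the first payment (period 47); discount that back 47 periods:
PV₀ = 5,950 × [1 − (1+r)^−192] / r × (1+r)^−47 = ¥618,538

¥618,538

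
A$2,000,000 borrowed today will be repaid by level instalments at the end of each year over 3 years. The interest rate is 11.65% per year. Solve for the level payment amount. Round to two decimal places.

Level ordinary annuity; solve PV = PMT × [(1 − (1+r)^−n)/r] for PMT.
Periodic rate r = 0.1165 per year.
With n = 3: PMT = 2,000,000 / ([(1 − (1+r)^−n)/r]) = A$827,694.33

A$827,694.33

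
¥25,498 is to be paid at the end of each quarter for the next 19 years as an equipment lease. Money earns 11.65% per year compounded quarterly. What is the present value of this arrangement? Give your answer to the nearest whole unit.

¥776,689

This is an ordinary annuity: 76 payments of ¥25,498 at the end of each quarter.
Periodic rate r = 0.1165/4 per quarter; n is counted in quarters.
PV = PMT × [(1 − (1+r)^−n)/r] = 25,498 × [1 − (1+r)^−76] / r = ¥776,689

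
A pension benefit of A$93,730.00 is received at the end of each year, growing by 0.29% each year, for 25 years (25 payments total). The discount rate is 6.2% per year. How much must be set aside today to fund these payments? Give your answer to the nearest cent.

A$1,206,973.64

Periodic rate r = 0.062 per year.
Growing ordinary annuity: PV = PMT₁ × [1 − ((1+g)/(1+r))^n] / (r − g) = 93,730 × [1 − ((1+0.0029)/(1+r))^25] / (r − 0.0029) = A$1,206,973.64.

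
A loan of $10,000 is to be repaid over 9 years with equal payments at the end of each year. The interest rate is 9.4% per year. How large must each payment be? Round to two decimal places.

Level ordinary annuity; solve PV = PMT × [(1 − (1+r)^−n)/r] for PMT.
Periodic rate r = 0.094 per year.
With n = 9: PMT = 10,000 / ([(1 − (1+r)^−n)/r]) = $1,695.21

$1,695.21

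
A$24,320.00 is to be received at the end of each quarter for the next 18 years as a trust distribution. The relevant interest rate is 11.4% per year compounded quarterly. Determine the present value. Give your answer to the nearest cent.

A$740,507.28

This is an ordinary annuity: 72 payments of A$24,320.00 at the end of each quarter.
Periodic rate r = 0.114/4 per quarter; n is counted in quarters.
PV = PMT × [(1 − (1+r)^−n)/r] = 24,320 × [1 − (1+r)^−72] / r = A$740,507.28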